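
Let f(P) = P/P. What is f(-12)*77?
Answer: 77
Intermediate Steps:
f(P) = 1
f(-12)*77 = 1*77 = 77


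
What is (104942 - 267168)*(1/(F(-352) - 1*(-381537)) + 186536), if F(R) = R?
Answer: -11535035143968386/381185 ≈ -3.0261e+10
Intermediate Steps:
(104942 - 267168)*(1/(F(-352) - 1*(-381537)) + 186536) = (104942 - 267168)*(1/(-352 - 1*(-381537)) + 186536) = -162226*(1/(-352 + 381537) + 186536) = -162226*(1/381185 + 186536) = -162226*71104725161/381185 = -11535035143968386/381185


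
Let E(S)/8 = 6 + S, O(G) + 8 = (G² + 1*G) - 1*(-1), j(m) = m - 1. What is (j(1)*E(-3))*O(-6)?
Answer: 0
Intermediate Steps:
j(m) = -1 + m
O(G) = -7 + G + G² (O(G) = -8 + ((G² + 1*G) - 1*(-1)) = -8 + ((G² + G) + 1) = -8 + ((G + G²) + 1) = -8 + (1 + G + G²) = -7 + G + G²)
E(S) = 48 + 8*S (E(S) = 8*(6 + S) = 48 + 8*S)
(j(1)*E(-3))*O(-6) = ((-1 + 1)*(48 + 8*(-3)))*(-7 - 6 + (-6)²) = (0*(48 - 24))*(-7 - 6 + 36) = (0*24)*23 = 0*23 = 0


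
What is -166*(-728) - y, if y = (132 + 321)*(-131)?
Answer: 180191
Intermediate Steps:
y = -59343 (y = 453*(-131) = -59343)
-166*(-728) - y = -166*(-728) - 1*(-59343) = 120848 + 59343 = 180191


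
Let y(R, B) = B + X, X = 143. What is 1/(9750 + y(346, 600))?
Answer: 1/10493 ≈ 9.5302e-5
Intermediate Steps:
y(R, B) = 143 + B (y(R, B) = B + 143 = 143 + B)
1/(9750 + y(346, 600)) = 1/(9750 + (143 + 600)) = 1/(9750 + 743) = 1/10493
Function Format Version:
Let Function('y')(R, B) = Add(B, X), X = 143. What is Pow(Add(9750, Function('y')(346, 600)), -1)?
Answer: Rational(1, 10493) ≈ 9.5302e-5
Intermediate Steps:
Function('y')(R, B) = Add(143, B) (Function('y')(R, B) = Add(B, 143) = Add(143, B))
Pow(Add(9750, Function('y')(346, 600)), -1) = Pow(Add(9750, Add(143, 600)), -1) = Pow(Add(9750, 743), -1) = Pow(10493, -1) = Rational(1, 10493)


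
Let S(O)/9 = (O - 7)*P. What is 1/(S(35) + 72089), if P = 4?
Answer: 1/73097 ≈ 1.3680e-5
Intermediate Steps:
S(O) = -252 + 36*O (S(O) = 9*((O - 7)*4) = 9*((-7 + O)*4) = 9*(-28 + 4*O) = -252 + 36*O)
1/(S(35) + 72089) = 1/((-252 + 36*35) + 72089) = 1/((-252 + 1260) + 72089) = 1/(1008 + 72089) = 1/73097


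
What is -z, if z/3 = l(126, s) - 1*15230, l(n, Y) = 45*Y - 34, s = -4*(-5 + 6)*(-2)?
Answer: 44712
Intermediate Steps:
s = 8 (s = -4*(-2) = 8)
l(n, Y) = -34 + 45*Y
z = -44712 (z = 3*((-34 + 45*8) - 1*15230) = 3*((-34 + 360) - 15230) = 3*(326 - 15230) = 3*(-14904) = -44712)
-z = -1*(-44712) = 44712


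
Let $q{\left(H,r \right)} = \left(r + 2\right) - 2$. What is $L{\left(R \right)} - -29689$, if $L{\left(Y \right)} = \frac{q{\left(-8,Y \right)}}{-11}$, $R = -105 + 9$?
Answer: $\frac{326675}{11} \approx 29698.0$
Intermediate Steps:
$q{\left(H,r \right)} = r$ ($q{\left(H,r \right)} = \left(2 + r\right) - 2 = r$)
$R = -96$
$L{\left(Y \right)} = - \frac{Y}{11}$ ($L{\left(Y \right)} = \frac{Y}{-11} = Y \left(- \frac{1}{11}\right) = - \frac{Y}{11}$)
$L{\left(R \right)} - -29689 = \left(- \frac{1}{11}\right) \left(-96\right) - -29689 = \frac{96}{11} + 29689 = \frac{326675}{11}$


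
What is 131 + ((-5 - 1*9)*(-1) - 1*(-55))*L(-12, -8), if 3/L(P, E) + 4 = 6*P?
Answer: 9749/76 ≈ 128.28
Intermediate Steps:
L(P, E) = 3/(-4 + 6*P)
131 + ((-5 - 1*9)*(-1) - 1*(-55))*L(-12, -8) = 131 + ((-5 - 1*9)*(-1) - 1*(-55))*(3/(2*(-2 + 3*(-12)))) = 131 + ((-5 - 9)*(-1) + 55)*(3/(2*(-2 - 36))) = 131 + (-14*(-1) + 55)*((3/2)/(-38)) = 131 + (14 + 55)*((3/2)*(-1/38)) = 131 + 69*(-3/76) = 131 - 207/76 = 9749/76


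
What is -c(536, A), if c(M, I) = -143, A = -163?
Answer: 143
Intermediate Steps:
-c(536, A) = -1*(-143) = 143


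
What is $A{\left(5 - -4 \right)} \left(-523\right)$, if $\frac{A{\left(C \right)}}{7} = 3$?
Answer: $-10983$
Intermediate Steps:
$A{\left(C \right)} = 21$ ($A{\left(C \right)} = 7 \cdot 3 = 21$)
$A{\left(5 - -4 \right)} \left(-523\right) = 21 \left(-523\right) = -10983$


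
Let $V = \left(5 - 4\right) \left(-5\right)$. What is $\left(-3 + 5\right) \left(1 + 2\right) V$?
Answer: $-30$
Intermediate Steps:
$V = -5$ ($V = 1 \left(-5\right) = -5$)
$\left(-3 + 5\right) \left(1 + 2\right) V = \left(-3 + 5\right) \left(1 + 2\right) \left(-5\right) = 2 \cdot 3 \left(-5\right) = 2 \left(-15\right) = -30$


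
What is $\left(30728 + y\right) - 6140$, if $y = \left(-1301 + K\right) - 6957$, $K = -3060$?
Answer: $13270$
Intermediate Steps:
$y = -11318$ ($y = \left(-1301 - 3060\right) - 6957 = -4361 - 6957 = -11318$)
$\left(30728 + y\right) - 6140 = \left(30728 - 11318\right) - 6140 = 19410 - 6140 = 13270$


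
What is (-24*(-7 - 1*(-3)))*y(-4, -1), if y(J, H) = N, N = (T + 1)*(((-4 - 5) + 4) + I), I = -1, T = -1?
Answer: 0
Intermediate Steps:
N = 0 (N = (-1 + 1)*(((-4 - 5) + 4) - 1) = 0*((-9 + 4) - 1) = 0*(-5 - 1) = 0*(-6) = 0)
y(J, H) = 0
(-24*(-7 - 1*(-3)))*y(-4, -1) = -24*(-7 - 1*(-3))*0 = -24*(-7 + 3)*0 = -24*(-4)*0 = 96*0 = 0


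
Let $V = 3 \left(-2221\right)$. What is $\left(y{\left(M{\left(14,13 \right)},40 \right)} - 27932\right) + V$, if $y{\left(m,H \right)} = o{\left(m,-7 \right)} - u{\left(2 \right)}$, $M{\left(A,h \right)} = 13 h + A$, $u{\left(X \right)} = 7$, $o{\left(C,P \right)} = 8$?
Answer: $-34594$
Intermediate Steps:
$V = -6663$
$M{\left(A,h \right)} = A + 13 h$
$y{\left(m,H \right)} = 1$ ($y{\left(m,H \right)} = 8 - 7 = 1$)
$\left(y{\left(M{\left(14,13 \right)},40 \right)} - 27932\right) + V = \left(1 - 27932\right) - 6663 = -27931 - 6663 = -34594$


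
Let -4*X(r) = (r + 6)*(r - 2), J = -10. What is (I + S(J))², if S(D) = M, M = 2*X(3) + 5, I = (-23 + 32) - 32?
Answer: 2025/4 ≈ 506.25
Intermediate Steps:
X(r) = -(-2 + r)*(6 + r)/4 (X(r) = -(r + 6)*(r - 2)/4 = -(6 + r)*(-2 + r)/4 = -(-2 + r)*(6 + r)/4)
I = -23 (I = 9 - 32 = -23)
M = ½ (M = 2*(3 - 1*3 - ¼*3²) + 5 = 2*(3 - 3 - ¼*9) + 5 = 2*(3 - 3 - 9/4) + 5 = 2*(-9/4) + 5 = -9/2 + 5 = ½ ≈ 0.50000)
S(D) = ½
(I + S(J))² = (-23 + ½)² = (-45/2)² = 2025/4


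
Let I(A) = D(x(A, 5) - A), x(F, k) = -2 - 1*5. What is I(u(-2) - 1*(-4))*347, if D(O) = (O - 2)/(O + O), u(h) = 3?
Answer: 1388/7 ≈ 198.29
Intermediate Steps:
x(F, k) = -7 (x(F, k) = -2 - 5 = -7)
D(O) = (-2 + O)/(2*O) (D(O) = (-2 + O)/((2*O)) = (-2 + O)*(1/(2*O)) = (-2 + O)/(2*O))
I(A) = (-9 - A)/(2*(-7 - A)) (I(A) = (-2 + (-7 - A))/(2*(-7 - A)) = (-9 - A)/(2*(-7 - A)))
I(u(-2) - 1*(-4))*347 = ((9 + (3 - 1*(-4)))/(2*(7 + (3 - 1*(-4)))))*347 = ((9 + (3 + 4))/(2*(7 + (3 + 4))))*347 = ((9 + 7)/(2*(7 + 7)))*347 = ((½)*16/14)*347 = ((½)*(1/14)*16)*347 = (4/7)*347 = 1388/7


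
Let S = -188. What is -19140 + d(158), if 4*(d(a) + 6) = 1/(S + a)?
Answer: -2297521/120 ≈ -19146.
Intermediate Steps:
d(a) = -6 + 1/(4*(-188 + a))
-19140 + d(158) = -19140 + (4513 - 24*158)/(4*(-188 + 158)) = -19140 + (¼)*(4513 - 3792)/(-30) = -19140 + (¼)*(-1/30)*721 = -19140 - 721/120 = -2297521/120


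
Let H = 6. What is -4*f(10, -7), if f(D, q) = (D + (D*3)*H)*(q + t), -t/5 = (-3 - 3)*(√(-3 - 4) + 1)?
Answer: -17480 - 22800*I*√7 ≈ -17480.0 - 60323.0*I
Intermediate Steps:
t = 30 + 30*I*√7 (t = -5*(-3 - 3)*(√(-3 - 4) + 1) = -(-30)*(√(-7) + 1) = -(-30)*(I*√7 + 1) = -(-30)*(1 + I*√7) = -5*(-6 - 6*I*√7) = 30 + 30*I*√7 ≈ 30.0 + 79.373*I)
f(D, q) = 19*D*(30 + q + 30*I*√7) (f(D, q) = (D + (D*3)*6)*(q + (30 + 30*I*√7)) = (D + (3*D)*6)*(30 + q + 30*I*√7) = (D + 18*D)*(30 + q + 30*I*√7) = (19*D)*(30 + q + 30*I*√7) = 19*D*(30 + q + 30*I*√7))
-4*f(10, -7) = -76*10*(30 - 7 + 30*I*√7) = -76*10*(23 + 30*I*√7) = -4*(4370 + 5700*I*√7) = -17480 - 22800*I*√7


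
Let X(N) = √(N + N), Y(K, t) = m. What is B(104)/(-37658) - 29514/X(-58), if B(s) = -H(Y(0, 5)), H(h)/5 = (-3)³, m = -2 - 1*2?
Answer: -135/37658 + 14757*I*√29/29 ≈ -0.0035849 + 2740.3*I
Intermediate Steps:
m = -4 (m = -2 - 2 = -4)
Y(K, t) = -4
H(h) = -135 (H(h) = 5*(-3)³ = 5*(-27) = -135)
X(N) = √2*√N (X(N) = √(2*N) = √2*√N)
B(s) = 135 (B(s) = -1*(-135) = 135)
B(104)/(-37658) - 29514/X(-58) = 135/(-37658) - 29514*(-I*√29/58) = 135*(-1/37658) - 29514*(-I*√29/58) = -135/37658 - 29514*(-I*√29/58) = -135/37658 - (-14757)*I*√29/29 = -135/37658 + 14757*I*√29/29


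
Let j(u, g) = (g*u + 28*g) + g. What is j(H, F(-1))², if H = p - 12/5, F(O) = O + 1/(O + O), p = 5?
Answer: 56169/25 ≈ 2246.8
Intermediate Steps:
F(O) = O + 1/(2*O)
H = 13/5 (H = 5 - 12/5 = 13/5 ≈ 2.6000)
j(u, g) = 29*g + g*u (j(u, g) = (28*g + g*u) + g = 29*g + g*u)
j(H, F(-1))² = ((-1 + (½)/(-1))*(29 + 13/5))² = ((-1 + (½)*(-1))*(158/5))² = ((-1 - ½)*(158/5))² = (-3/2*158/5)² = (-237/5)² = 56169/25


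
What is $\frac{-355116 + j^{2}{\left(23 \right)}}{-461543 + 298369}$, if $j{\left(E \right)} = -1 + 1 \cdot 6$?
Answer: $\frac{32281}{14834} \approx 2.1761$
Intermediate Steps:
$j{\left(E \right)} = 5$ ($j{\left(E \right)} = -1 + 6 = 5$)
$\frac{-355116 + j^{2}{\left(23 \right)}}{-461543 + 298369} = \frac{-355116 + 5^{2}}{-461543 + 298369} = \frac{-355116 + 25}{-163174} = \left(-355091\right) \left(- \frac{1}{163174}\right) = \frac{32281}{14834}$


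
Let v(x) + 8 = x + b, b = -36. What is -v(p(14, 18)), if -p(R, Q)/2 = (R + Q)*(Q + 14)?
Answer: 2092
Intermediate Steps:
p(R, Q) = -2*(14 + Q)*(Q + R) (p(R, Q) = -2*(R + Q)*(Q + 14) = -2*(Q + R)*(14 + Q) = -2*(14 + Q)*(Q + R))
v(x) = -44 + x (v(x) = -8 + (x - 36) = -8 + (-36 + x) = -44 + x)
-v(p(14, 18)) = -(-44 + (-28*18 - 28*14 - 2*18**2 - 2*18*14)) = -(-44 + (-504 - 392 - 2*324 - 504)) = -(-44 + (-504 - 392 - 648 - 504)) = -(-44 - 2048) = -1*(-2092) = 2092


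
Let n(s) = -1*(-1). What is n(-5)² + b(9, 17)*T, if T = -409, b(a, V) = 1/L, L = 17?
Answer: -392/17 ≈ -23.059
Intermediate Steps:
n(s) = 1
b(a, V) = 1/17
n(-5)² + b(9, 17)*T = 1² + (1/17)*(-409) = 1 - 409/17 = -392/17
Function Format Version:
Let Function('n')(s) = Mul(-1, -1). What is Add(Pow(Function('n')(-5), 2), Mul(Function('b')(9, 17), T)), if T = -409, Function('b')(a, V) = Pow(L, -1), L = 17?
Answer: Rational(-392, 17) ≈ -23.059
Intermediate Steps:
Function('n')(s) = 1
Function('b')(a, V) = Rational(1, 17) (Function('b')(a, V) = Pow(17, -1) = Rational(1, 17))
Add(Pow(Function('n')(-5), 2), Mul(Function('b')(9, 17), T)) = Add(Pow(1, 2), Mul(Rational(1, 17), -409)) = Add(1, Rational(-409, 17)) = Rational(-392, 17)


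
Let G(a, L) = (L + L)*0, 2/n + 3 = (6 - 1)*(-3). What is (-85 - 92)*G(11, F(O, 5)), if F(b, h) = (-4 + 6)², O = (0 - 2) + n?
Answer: 0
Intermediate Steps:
n = -⅑ (n = 2/(-3 + (6 - 1)*(-3)) = 2/(-3 + 5*(-3)) = 2/(-3 - 15) = 2/(-18) = 2*(-1/18) = -⅑ ≈ -0.11111)
O = -19/9 (O = (0 - 2) - ⅑ = -2 - ⅑ = -19/9 ≈ -2.1111)
F(b, h) = 4 (F(b, h) = 2² = 4)
G(a, L) = 0 (G(a, L) = (2*L)*0 = 0)
(-85 - 92)*G(11, F(O, 5)) = (-85 - 92)*0 = -177*0 = 0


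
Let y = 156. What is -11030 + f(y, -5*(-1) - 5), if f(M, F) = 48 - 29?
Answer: -11011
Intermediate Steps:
f(M, F) = 19
-11030 + f(y, -5*(-1) - 5) = -11030 + 19 = -11011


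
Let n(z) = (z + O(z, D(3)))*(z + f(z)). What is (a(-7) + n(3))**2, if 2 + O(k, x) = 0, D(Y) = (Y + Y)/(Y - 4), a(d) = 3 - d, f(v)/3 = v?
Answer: 484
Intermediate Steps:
f(v) = 3*v
D(Y) = 2*Y/(-4 + Y) (D(Y) = (2*Y)/(-4 + Y) = 2*Y/(-4 + Y))
O(k, x) = -2 (O(k, x) = -2 + 0 = -2)
n(z) = 4*z*(-2 + z) (n(z) = (z - 2)*(z + 3*z) = (-2 + z)*(4*z) = 4*z*(-2 + z))
(a(-7) + n(3))**2 = ((3 - 1*(-7)) + 4*3*(-2 + 3))**2 = ((3 + 7) + 4*3*1)**2 = (10 + 12)**2 = 22**2 = 484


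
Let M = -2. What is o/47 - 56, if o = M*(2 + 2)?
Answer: -2640/47 ≈ -56.170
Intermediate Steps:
o = -8 (o = -2*(2 + 2) = -2*4 = -8)
o/47 - 56 = -8/47 - 56 = -2640/47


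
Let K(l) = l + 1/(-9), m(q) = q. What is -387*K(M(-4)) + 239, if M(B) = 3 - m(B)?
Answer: -2427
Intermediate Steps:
M(B) = 3 - B
K(l) = -⅑ + l (K(l) = l - ⅑ = -⅑ + l)
-387*K(M(-4)) + 239 = -387*(-⅑ + (3 - 1*(-4))) + 239 = -387*(-⅑ + (3 + 4)) + 239 = -387*(-⅑ + 7) + 239 = -387*62/9 + 239 = -2666 + 239 = -2427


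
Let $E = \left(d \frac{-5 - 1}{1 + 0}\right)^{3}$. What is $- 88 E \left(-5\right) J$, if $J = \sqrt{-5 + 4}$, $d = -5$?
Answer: $11880000 i \approx 1.188 \cdot 10^{7} i$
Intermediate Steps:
$J = i$ ($J = \sqrt{-1} = i \approx 1.0 i$)
$E = 27000$ ($E = \left(- 5 \frac{-5 - 1}{1 + 0}\right)^{3} = \left(- 5 \left(- \frac{6}{1}\right)\right)^{3} = \left(- 5 \left(\left(-6\right) 1\right)\right)^{3} = \left(\left(-5\right) \left(-6\right)\right)^{3} = 30^{3} = 27000$)
$- 88 E \left(-5\right) J = - 88 \cdot 27000 \left(-5\right) i = - 88 \left(- 135000 i\right) = 11880000 i$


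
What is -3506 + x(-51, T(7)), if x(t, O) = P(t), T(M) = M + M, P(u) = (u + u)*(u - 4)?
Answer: 2104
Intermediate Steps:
P(u) = 2*u*(-4 + u) (P(u) = (2*u)*(-4 + u) = 2*u*(-4 + u))
T(M) = 2*M
x(t, O) = 2*t*(-4 + t)
-3506 + x(-51, T(7)) = -3506 + 2*(-51)*(-4 - 51) = -3506 + 2*(-51)*(-55) = -3506 + 5610 = 2104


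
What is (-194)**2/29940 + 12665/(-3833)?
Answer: -58732828/28690005 ≈ -2.0472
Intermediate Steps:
(-194)**2/29940 + 12665/(-3833) = 37636*(1/29940) + 12665*(-1/3833) = 9409/7485 - 12665/3833 = -58732828/28690005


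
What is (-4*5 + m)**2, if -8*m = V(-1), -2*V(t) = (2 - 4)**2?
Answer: 6241/16 ≈ 390.06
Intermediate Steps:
V(t) = -2 (V(t) = -(2 - 4)**2/2 = -1/2*(-2)**2 = -1/2*4 = -2)
m = 1/4 (m = -1/8*(-2) = 1/4 ≈ 0.25000)
(-4*5 + m)**2 = (-4*5 + 1/4)**2 = (-20 + 1/4)**2 = (-79/4)**2 = 6241/16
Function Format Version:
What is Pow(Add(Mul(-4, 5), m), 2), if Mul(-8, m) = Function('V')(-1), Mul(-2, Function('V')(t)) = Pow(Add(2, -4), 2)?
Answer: Rational(6241, 16) ≈ 390.06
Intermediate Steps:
Function('V')(t) = -2 (Function('V')(t) = Mul(Rational(-1, 2), Pow(Add(2, -4), 2)) = Mul(Rational(-1, 2), Pow(-2, 2)) = Mul(Rational(-1, 2), 4) = -2)
m = Rational(1, 4) (m = Mul(Rational(-1, 8), -2) = Rational(1, 4) ≈ 0.25000)
Pow(Add(Mul(-4, 5), m), 2) = Pow(Add(Mul(-4, 5), Rational(1, 4)), 2) = Pow(Add(-20, Rational(1, 4)), 2) = Pow(Rational(-79, 4), 2) = Rational(6241, 16)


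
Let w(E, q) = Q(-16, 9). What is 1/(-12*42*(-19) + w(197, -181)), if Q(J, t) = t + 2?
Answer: 1/9587 ≈ 0.00010431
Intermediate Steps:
Q(J, t) = 2 + t
w(E, q) = 11 (w(E, q) = 2 + 9 = 11)
1/(-12*42*(-19) + w(197, -181)) = 1/(-12*42*(-19) + 11) = 1/(-504*(-19) + 11) = 1/(9576 + 11) = 1/9587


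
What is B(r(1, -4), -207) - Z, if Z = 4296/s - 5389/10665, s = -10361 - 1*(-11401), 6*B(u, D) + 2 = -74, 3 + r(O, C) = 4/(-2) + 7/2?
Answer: -4517647/277290 ≈ -16.292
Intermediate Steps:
r(O, C) = -3/2 (r(O, C) = -3 + (4/(-2) + 7/2) = -3 + (4*(-½) + 7*(½)) = -3 + (-2 + 7/2) = -3 + 3/2 = -3/2)
B(u, D) = -38/3 (B(u, D) = -⅓ + (⅙)*(-74) = -⅓ - 37/3 = -38/3)
s = 1040 (s = -10361 + 11401 = 1040)
Z = 1005307/277290 (Z = 4296/1040 - 5389/10665 = 4296*(1/1040) - 5389*1/10665 = 537/130 - 5389/10665 = 1005307/277290 ≈ 3.6255)
B(r(1, -4), -207) - Z = -38/3 - 1*1005307/277290 = -38/3 - 1005307/277290 = -4517647/277290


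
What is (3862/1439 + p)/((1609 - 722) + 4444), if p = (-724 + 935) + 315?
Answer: 253592/2557103 ≈ 0.099172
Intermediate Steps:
p = 526 (p = 211 + 315 = 526)
(3862/1439 + p)/((1609 - 722) + 4444) = (3862/1439 + 526)/((1609 - 722) + 4444) = (3862*(1/1439) + 526)/(887 + 4444) = (3862/1439 + 526)/5331 = (760776/1439)*(1/5331) = 253592/2557103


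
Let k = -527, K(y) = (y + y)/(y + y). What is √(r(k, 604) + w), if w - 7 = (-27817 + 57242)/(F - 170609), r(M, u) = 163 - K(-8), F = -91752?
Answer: 4*√6004703909/23851 ≈ 12.996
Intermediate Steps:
K(y) = 1 (K(y) = (2*y)/((2*y)) = (2*y)*(1/(2*y)) = 1)
r(M, u) = 162 (r(M, u) = 163 - 1*1 = 163 - 1 = 162)
w = 164282/23851 (w = 7 + (-27817 + 57242)/(-91752 - 170609) = 7 + 29425/(-262361) = 7 + 29425*(-1/262361) = 7 - 2675/23851 = 164282/23851 ≈ 6.8878)
√(r(k, 604) + w) = √(162 + 164282/23851) = √(4028144/23851) = 4*√6004703909/23851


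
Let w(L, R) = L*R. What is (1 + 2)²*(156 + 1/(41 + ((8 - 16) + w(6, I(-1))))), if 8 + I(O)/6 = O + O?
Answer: 153033/109 ≈ 1404.0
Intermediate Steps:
I(O) = -48 + 12*O (I(O) = -48 + 6*(O + O) = -48 + 6*(2*O) = -48 + 12*O)
(1 + 2)²*(156 + 1/(41 + ((8 - 16) + w(6, I(-1))))) = (1 + 2)²*(156 + 1/(41 + ((8 - 16) + 6*(-48 + 12*(-1))))) = 3²*(156 + 1/(41 + (-8 + 6*(-48 - 12)))) = 9*(156 + 1/(41 + (-8 + 6*(-60)))) = 9*(156 + 1/(41 + (-8 - 360))) = 9*(156 + 1/(41 - 368)) = 9*(156 + 1/(-327)) = 9*(156 - 1/327) = 9*(51011/327) = 153033/109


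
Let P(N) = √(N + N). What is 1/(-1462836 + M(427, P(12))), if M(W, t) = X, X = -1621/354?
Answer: -354/517845565 ≈ -6.8360e-7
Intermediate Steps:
P(N) = √2*√N (P(N) = √(2*N) = √2*√N)
X = -1621/354 (X = -1621*1/354 = -1621/354 ≈ -4.5791)
M(W, t) = -1621/354
1/(-1462836 + M(427, P(12))) = 1/(-1462836 - 1621/354) = 1/(-517845565/354) = -354/517845565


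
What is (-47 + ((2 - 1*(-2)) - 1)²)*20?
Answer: -760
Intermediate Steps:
(-47 + ((2 - 1*(-2)) - 1)²)*20 = (-47 + ((2 + 2) - 1)²)*20 = (-47 + (4 - 1)²)*20 = (-47 + 3²)*20 = (-47 + 9)*20 = -38*20 = -760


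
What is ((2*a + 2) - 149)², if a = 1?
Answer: 21025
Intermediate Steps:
((2*a + 2) - 149)² = ((2*1 + 2) - 149)² = ((2 + 2) - 149)² = (4 - 149)² = (-145)² = 21025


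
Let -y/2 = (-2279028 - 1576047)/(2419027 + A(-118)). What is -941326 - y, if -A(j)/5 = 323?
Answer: -379263413077/402902 ≈ -9.4133e+5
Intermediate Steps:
A(j) = -1615 (A(j) = -5*323 = -1615)
y = 1285025/402902 (y = -2*(-2279028 - 1576047)/(2419027 - 1615) = -(-7710150)/2417412 = -2*(-1285025/805804) = 1285025/402902 ≈ 3.1894)
-941326 - y = -941326 - 1*1285025/402902 = -941326 - 1285025/402902 = -379263413077/402902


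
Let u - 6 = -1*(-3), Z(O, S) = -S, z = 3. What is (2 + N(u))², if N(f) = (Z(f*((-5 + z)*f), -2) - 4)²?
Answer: 36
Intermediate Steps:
u = 9 (u = 6 - 1*(-3) = 6 + 3 = 9)
N(f) = 4 (N(f) = (-1*(-2) - 4)² = (2 - 4)² = (-2)² = 4)
(2 + N(u))² = (2 + 4)² = 6² = 36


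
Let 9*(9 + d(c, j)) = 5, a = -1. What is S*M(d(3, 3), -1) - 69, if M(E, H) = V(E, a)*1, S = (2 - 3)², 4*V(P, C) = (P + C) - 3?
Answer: -649/9 ≈ -72.111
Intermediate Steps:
V(P, C) = -¾ + C/4 + P/4 (V(P, C) = ((P + C) - 3)/4 = ((C + P) - 3)/4 = (-3 + C + P)/4 = -¾ + C/4 + P/4)
S = 1 (S = (-1)² = 1)
d(c, j) = -76/9 (d(c, j) = -9 + (⅑)*5 = -9 + 5/9 = -76/9)
M(E, H) = -1 + E/4 (M(E, H) = (-¾ + (¼)*(-1) + E/4)*1 = (-¾ - ¼ + E/4)*1 = (-1 + E/4)*1 = -1 + E/4)
S*M(d(3, 3), -1) - 69 = 1*(-1 + (¼)*(-76/9)) - 69 = 1*(-1 - 19/9) - 69 = 1*(-28/9) - 69 = -28/9 - 69 = -649/9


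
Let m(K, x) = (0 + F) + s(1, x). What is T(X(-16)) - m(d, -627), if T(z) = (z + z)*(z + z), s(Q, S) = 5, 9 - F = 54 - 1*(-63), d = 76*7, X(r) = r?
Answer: 1127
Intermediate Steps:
d = 532
F = -108 (F = 9 - (54 - 1*(-63)) = 9 - (54 + 63) = 9 - 1*117 = 9 - 117 = -108)
T(z) = 4*z**2 (T(z) = (2*z)*(2*z) = 4*z**2)
m(K, x) = -103 (m(K, x) = (0 - 108) + 5 = -108 + 5 = -103)
T(X(-16)) - m(d, -627) = 4*(-16)**2 - 1*(-103) = 4*256 + 103 = 1024 + 103 = 1127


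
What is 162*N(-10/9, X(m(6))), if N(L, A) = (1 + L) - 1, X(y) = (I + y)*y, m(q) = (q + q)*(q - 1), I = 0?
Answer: -180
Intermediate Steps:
m(q) = 2*q*(-1 + q) (m(q) = (2*q)*(-1 + q) = 2*q*(-1 + q))
X(y) = y² (X(y) = (0 + y)*y = y*y = y²)
N(L, A) = L
162*N(-10/9, X(m(6))) = 162*(-10/9) = -180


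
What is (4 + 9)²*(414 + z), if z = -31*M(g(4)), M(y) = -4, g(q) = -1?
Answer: 90922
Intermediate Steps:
z = 124 (z = -31*(-4) = 124)
(4 + 9)²*(414 + z) = (4 + 9)²*(414 + 124) = 13²*538 = 169*538 = 90922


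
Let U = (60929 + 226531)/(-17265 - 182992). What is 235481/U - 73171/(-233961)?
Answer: -525372000505537/3202591860 ≈ -1.6405e+5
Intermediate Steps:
U = -287460/200257 (U = 287460/(-200257) = 287460*(-1/200257) = -287460/200257 ≈ -1.4355)
235481/U - 73171/(-233961) = 235481/(-287460/200257) - 73171/(-233961) = 235481*(-200257/287460) - 73171*(-1/233961) = -47156718617/287460 + 10453/33423 = -525372000505537/3202591860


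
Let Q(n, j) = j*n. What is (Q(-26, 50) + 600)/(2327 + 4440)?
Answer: -700/6767 ≈ -0.10344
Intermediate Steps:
(Q(-26, 50) + 600)/(2327 + 4440) = (50*(-26) + 600)/(2327 + 4440) = (-1300 + 600)/6767 = -700*1/6767 = -700/6767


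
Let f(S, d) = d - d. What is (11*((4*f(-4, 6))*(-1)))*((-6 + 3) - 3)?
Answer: 0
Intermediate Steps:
f(S, d) = 0
(11*((4*f(-4, 6))*(-1)))*((-6 + 3) - 3) = (11*((4*0)*(-1)))*((-6 + 3) - 3) = (11*(0*(-1)))*(-3 - 3) = (11*0)*(-6) = 0*(-6) = 0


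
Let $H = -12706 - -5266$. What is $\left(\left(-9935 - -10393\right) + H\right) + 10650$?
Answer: $3668$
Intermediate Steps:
$H = -7440$ ($H = -12706 + 5266 = -7440$)
$\left(\left(-9935 - -10393\right) + H\right) + 10650 = \left(\left(-9935 - -10393\right) - 7440\right) + 10650 = \left(\left(-9935 + 10393\right) - 7440\right) + 10650 = \left(458 - 7440\right) + 10650 = -6982 + 10650 = 3668$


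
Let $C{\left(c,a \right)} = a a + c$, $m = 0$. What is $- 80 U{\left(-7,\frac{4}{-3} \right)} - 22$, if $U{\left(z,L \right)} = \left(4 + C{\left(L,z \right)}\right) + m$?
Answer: $- \frac{12466}{3} \approx -4155.3$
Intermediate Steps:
$C{\left(c,a \right)} = c + a^{2}$ ($C{\left(c,a \right)} = a^{2} + c = c + a^{2}$)
$U{\left(z,L \right)} = 4 + L + z^{2}$ ($U{\left(z,L \right)} = \left(4 + \left(L + z^{2}\right)\right) + 0 = \left(4 + L + z^{2}\right) + 0 = 4 + L + z^{2}$)
$- 80 U{\left(-7,\frac{4}{-3} \right)} - 22 = - 80 \left(4 + \frac{4}{-3} + \left(-7\right)^{2}\right) - 22 = - 80 \left(4 + 4 \left(- \frac{1}{3}\right) + 49\right) - 22 = - 80 \left(4 - \frac{4}{3} + 49\right) - 22 = \left(-80\right) \frac{155}{3} - 22 = - \frac{12400}{3} - 22 = - \frac{12466}{3}$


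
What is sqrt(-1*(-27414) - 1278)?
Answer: 66*sqrt(6) ≈ 161.67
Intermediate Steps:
sqrt(-1*(-27414) - 1278) = sqrt(27414 - 1278) = sqrt(26136) = 66*sqrt(6)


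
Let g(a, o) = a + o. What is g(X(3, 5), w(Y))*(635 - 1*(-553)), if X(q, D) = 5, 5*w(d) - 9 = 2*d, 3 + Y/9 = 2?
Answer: 19008/5 ≈ 3801.6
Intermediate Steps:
Y = -9 (Y = -27 + 9*2 = -27 + 18 = -9)
w(d) = 9/5 + 2*d/5 (w(d) = 9/5 + (2*d)/5 = 9/5 + 2*d/5)
g(X(3, 5), w(Y))*(635 - 1*(-553)) = (5 + (9/5 + (⅖)*(-9)))*(635 - 1*(-553)) = (5 + (9/5 - 18/5))*(635 + 553) = (5 - 9/5)*1188 = (16/5)*1188 = 19008/5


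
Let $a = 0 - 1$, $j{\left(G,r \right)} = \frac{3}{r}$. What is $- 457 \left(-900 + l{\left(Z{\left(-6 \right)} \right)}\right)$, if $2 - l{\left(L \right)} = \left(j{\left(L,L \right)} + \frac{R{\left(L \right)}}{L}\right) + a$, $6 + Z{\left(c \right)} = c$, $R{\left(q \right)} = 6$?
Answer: $\frac{1638345}{4} \approx 4.0959 \cdot 10^{5}$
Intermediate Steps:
$Z{\left(c \right)} = -6 + c$
$a = -1$ ($a = 0 - 1 = -1$)
$l{\left(L \right)} = 3 - \frac{9}{L}$ ($l{\left(L \right)} = 2 - \left(\left(\frac{3}{L} + \frac{6}{L}\right) - 1\right) = 2 - \left(\frac{9}{L} - 1\right) = 2 - \left(-1 + \frac{9}{L}\right) = 2 + \left(1 - \frac{9}{L}\right) = 3 - \frac{9}{L}$)
$- 457 \left(-900 + l{\left(Z{\left(-6 \right)} \right)}\right) = - 457 \left(-900 + \left(3 - \frac{9}{-6 - 6}\right)\right) = - 457 \left(-900 + \left(3 - \frac{9}{-12}\right)\right) = - 457 \left(-900 + \left(3 - - \frac{3}{4}\right)\right) = - 457 \left(-900 + \left(3 + \frac{3}{4}\right)\right) = - 457 \left(-900 + \frac{15}{4}\right) = \left(-457\right) \left(- \frac{3585}{4}\right) = \frac{1638345}{4}$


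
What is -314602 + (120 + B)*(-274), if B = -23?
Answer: -341180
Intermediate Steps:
-314602 + (120 + B)*(-274) = -314602 + (120 - 23)*(-274) = -314602 + 97*(-274) = -314602 - 26578 = -341180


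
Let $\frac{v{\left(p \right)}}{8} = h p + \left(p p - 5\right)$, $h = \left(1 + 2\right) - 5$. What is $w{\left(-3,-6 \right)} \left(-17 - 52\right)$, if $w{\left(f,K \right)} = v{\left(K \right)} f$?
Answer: $71208$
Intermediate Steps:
$h = -2$ ($h = 3 - 5 = -2$)
$v{\left(p \right)} = -40 - 16 p + 8 p^{2}$ ($v{\left(p \right)} = 8 \left(- 2 p + \left(p p - 5\right)\right) = 8 \left(- 2 p + \left(p^{2} - 5\right)\right) = 8 \left(- 2 p + \left(-5 + p^{2}\right)\right) = 8 \left(-5 + p^{2} - 2 p\right) = -40 - 16 p + 8 p^{2}$)
$w{\left(f,K \right)} = f \left(-40 - 16 K + 8 K^{2}\right)$ ($w{\left(f,K \right)} = \left(-40 - 16 K + 8 K^{2}\right) f = f \left(-40 - 16 K + 8 K^{2}\right)$)
$w{\left(-3,-6 \right)} \left(-17 - 52\right) = 8 \left(-3\right) \left(-5 + \left(-6\right)^{2} - -12\right) \left(-17 - 52\right) = 8 \left(-3\right) \left(-5 + 36 + 12\right) \left(-69\right) = 8 \left(-3\right) 43 \left(-69\right) = \left(-1032\right) \left(-69\right) = 71208$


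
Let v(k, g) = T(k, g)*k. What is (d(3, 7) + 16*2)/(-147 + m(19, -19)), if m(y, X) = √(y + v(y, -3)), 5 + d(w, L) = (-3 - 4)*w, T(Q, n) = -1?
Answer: -2/49 ≈ -0.040816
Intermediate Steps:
v(k, g) = -k
d(w, L) = -5 - 7*w (d(w, L) = -5 + (-3 - 4)*w = -5 - 7*w)
m(y, X) = 0 (m(y, X) = √(y - y) = √0 = 0)
(d(3, 7) + 16*2)/(-147 + m(19, -19)) = ((-5 - 7*3) + 16*2)/(-147 + 0) = ((-5 - 21) + 32)/(-147) = (-26 + 32)*(-1/147) = 6*(-1/147) = -2/49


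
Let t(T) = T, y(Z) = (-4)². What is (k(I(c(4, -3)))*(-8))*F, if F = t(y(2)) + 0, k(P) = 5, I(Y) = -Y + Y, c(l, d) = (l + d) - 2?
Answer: -640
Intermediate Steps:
c(l, d) = -2 + d + l (c(l, d) = (d + l) - 2 = -2 + d + l)
I(Y) = 0
y(Z) = 16
F = 16 (F = 16 + 0 = 16)
(k(I(c(4, -3)))*(-8))*F = (5*(-8))*16 = -40*16 = -640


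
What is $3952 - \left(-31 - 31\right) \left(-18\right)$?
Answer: $2836$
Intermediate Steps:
$3952 - \left(-31 - 31\right) \left(-18\right) = 3952 - \left(-62\right) \left(-18\right) = 3952 - 1116 = 2836$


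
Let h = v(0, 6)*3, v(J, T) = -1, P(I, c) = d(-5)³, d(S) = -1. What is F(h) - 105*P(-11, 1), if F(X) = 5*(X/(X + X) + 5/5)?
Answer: 225/2 ≈ 112.50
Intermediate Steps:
P(I, c) = -1 (P(I, c) = (-1)³ = -1)
h = -3 (h = -1*3 = -3)
F(X) = 15/2 (F(X) = 5*(X/((2*X)) + 5*(⅕)) = 5*(X*(1/(2*X)) + 1) = 5*(½ + 1) = 5*(3/2) = 15/2)
F(h) - 105*P(-11, 1) = 15/2 - 105*(-1) = 15/2 + 105 = 225/2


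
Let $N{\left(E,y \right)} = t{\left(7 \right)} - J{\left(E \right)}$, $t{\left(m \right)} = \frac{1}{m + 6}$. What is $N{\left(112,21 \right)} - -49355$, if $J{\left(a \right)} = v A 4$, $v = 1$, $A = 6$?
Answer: $\frac{641304}{13} \approx 49331.0$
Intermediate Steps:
$t{\left(m \right)} = \frac{1}{6 + m}$
$J{\left(a \right)} = 24$ ($J{\left(a \right)} = 1 \cdot 6 \cdot 4 = 6 \cdot 4 = 24$)
$N{\left(E,y \right)} = - \frac{311}{13}$ ($N{\left(E,y \right)} = \frac{1}{6 + 7} - 24 = \frac{1}{13} - 24 = - \frac{311}{13}$)
$N{\left(112,21 \right)} - -49355 = - \frac{311}{13} - -49355 = - \frac{311}{13} + 49355 = \frac{641304}{13}$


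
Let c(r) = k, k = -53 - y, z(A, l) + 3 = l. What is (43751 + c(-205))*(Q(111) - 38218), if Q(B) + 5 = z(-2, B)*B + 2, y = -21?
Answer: -1146880527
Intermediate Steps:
z(A, l) = -3 + l
k = -32 (k = -53 - 1*(-21) = -53 + 21 = -32)
Q(B) = -3 + B*(-3 + B) (Q(B) = -5 + ((-3 + B)*B + 2) = -5 + (B*(-3 + B) + 2) = -5 + (2 + B*(-3 + B)) = -3 + B*(-3 + B))
c(r) = -32
(43751 + c(-205))*(Q(111) - 38218) = (43751 - 32)*((-3 + 111*(-3 + 111)) - 38218) = 43719*((-3 + 111*108) - 38218) = 43719*((-3 + 11988) - 38218) = 43719*(11985 - 38218) = 43719*(-26233) = -1146880527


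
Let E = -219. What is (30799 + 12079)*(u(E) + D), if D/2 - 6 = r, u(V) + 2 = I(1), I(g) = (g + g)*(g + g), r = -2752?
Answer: -235400220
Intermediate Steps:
I(g) = 4*g**2 (I(g) = (2*g)*(2*g) = 4*g**2)
u(V) = 2 (u(V) = -2 + 4*1**2 = -2 + 4*1 = -2 + 4 = 2)
D = -5492 (D = 12 + 2*(-2752) = 12 - 5504 = -5492)
(30799 + 12079)*(u(E) + D) = (30799 + 12079)*(2 - 5492) = 42878*(-5490) = -235400220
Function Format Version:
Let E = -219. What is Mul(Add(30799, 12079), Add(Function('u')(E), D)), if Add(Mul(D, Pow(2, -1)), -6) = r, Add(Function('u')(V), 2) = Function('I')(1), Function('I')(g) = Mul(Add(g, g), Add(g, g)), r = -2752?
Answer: -235400220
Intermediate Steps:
Function('I')(g) = Mul(4, Pow(g, 2)) (Function('I')(g) = Mul(Mul(2, g), Mul(2, g)) = Mul(4, Pow(g, 2)))
Function('u')(V) = 2 (Function('u')(V) = Add(-2, Mul(4, Pow(1, 2))) = Add(-2, Mul(4, 1)) = Add(-2, 4) = 2)
D = -5492 (D = Add(12, Mul(2, -2752)) = Add(12, -5504) = -5492)
Mul(Add(30799, 12079), Add(Function('u')(E), D)) = Mul(Add(30799, 12079), Add(2, -5492)) = Mul(42878, -5490) = -235400220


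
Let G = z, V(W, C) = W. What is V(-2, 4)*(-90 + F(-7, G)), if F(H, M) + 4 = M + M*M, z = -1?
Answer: 188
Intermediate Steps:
G = -1
F(H, M) = -4 + M + M**2 (F(H, M) = -4 + (M + M*M) = -4 + (M + M**2) = -4 + M + M**2)
V(-2, 4)*(-90 + F(-7, G)) = -2*(-90 + (-4 - 1 + (-1)**2)) = -2*(-90 + (-4 - 1 + 1)) = -2*(-90 - 4) = -2*(-94) = 188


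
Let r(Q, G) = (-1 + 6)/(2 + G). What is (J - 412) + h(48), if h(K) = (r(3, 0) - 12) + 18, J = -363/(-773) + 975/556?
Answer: -172463955/429788 ≈ -401.28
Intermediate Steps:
r(Q, G) = 5/(2 + G)
J = 955503/429788 (J = -363*(-1/773) + 975*(1/556) = 363/773 + 975/556 = 955503/429788 ≈ 2.2232)
h(K) = 17/2 (h(K) = (5/(2 + 0) - 12) + 18 = (5/2 - 12) + 18 = -19/2 + 18 = 17/2)
(J - 412) + h(48) = (955503/429788 - 412) + 17/2 = -176117153/429788 + 17/2 = -172463955/429788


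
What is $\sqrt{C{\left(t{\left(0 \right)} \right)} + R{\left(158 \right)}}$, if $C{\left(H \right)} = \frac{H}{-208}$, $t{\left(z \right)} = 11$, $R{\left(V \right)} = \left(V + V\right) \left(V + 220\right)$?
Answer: $\frac{\sqrt{322987249}}{52} \approx 345.61$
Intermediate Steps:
$R{\left(V \right)} = 2 V \left(220 + V\right)$
$C{\left(H \right)} = - \frac{H}{208}$ ($C{\left(H \right)} = H \left(- \frac{1}{208}\right) = - \frac{H}{208}$)
$\sqrt{C{\left(t{\left(0 \right)} \right)} + R{\left(158 \right)}} = \sqrt{\left(- \frac{1}{208}\right) 11 + 2 \cdot 158 \left(220 + 158\right)} = \sqrt{- \frac{11}{208} + 2 \cdot 158 \cdot 378} = \sqrt{- \frac{11}{208} + 119448} = \sqrt{\frac{24845173}{208}} = \frac{\sqrt{322987249}}{52}$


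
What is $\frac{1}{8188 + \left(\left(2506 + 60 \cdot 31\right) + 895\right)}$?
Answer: $\frac{1}{13449} \approx 7.4355 \cdot 10^{-5}$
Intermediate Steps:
$\frac{1}{8188 + \left(\left(2506 + 60 \cdot 31\right) + 895\right)} = \frac{1}{8188 + \left(\left(2506 + 1860\right) + 895\right)} = \frac{1}{8188 + \left(4366 + 895\right)} = \frac{1}{8188 + 5261} = \frac{1}{13449}$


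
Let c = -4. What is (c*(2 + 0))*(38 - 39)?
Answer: 8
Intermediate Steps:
(c*(2 + 0))*(38 - 39) = (-4*(2 + 0))*(38 - 39) = -4*2*(-1) = -8*(-1) = 8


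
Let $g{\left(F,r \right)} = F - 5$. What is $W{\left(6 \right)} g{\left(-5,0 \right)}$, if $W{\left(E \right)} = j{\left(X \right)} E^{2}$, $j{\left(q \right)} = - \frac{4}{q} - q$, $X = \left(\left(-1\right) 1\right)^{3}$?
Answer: $-1800$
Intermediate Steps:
$g{\left(F,r \right)} = -5 + F$
$X = -1$ ($X = \left(-1\right)^{3} = -1$)
$j{\left(q \right)} = - q - \frac{4}{q}$
$W{\left(E \right)} = 5 E^{2}$ ($W{\left(E \right)} = \left(\left(-1\right) \left(-1\right) - \frac{4}{-1}\right) E^{2} = \left(1 - -4\right) E^{2} = \left(1 + 4\right) E^{2} = 5 E^{2}$)
$W{\left(6 \right)} g{\left(-5,0 \right)} = 5 \cdot 6^{2} \left(-5 - 5\right) = 5 \cdot 36 \left(-10\right) = 180 \left(-10\right) = -1800$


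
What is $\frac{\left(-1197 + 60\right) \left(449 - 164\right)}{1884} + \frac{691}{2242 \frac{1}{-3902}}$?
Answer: $- \frac{967717363}{703988} \approx -1374.6$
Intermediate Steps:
$\frac{\left(-1197 + 60\right) \left(449 - 164\right)}{1884} + \frac{691}{2242 \frac{1}{-3902}} = \left(-1137\right) 285 \cdot \frac{1}{1884} + \frac{691}{2242 \left(- \frac{1}{3902}\right)} = \left(-324045\right) \frac{1}{1884} + \frac{691}{- \frac{1121}{1951}} = - \frac{108015}{628} + 691 \left(- \frac{1951}{1121}\right) = - \frac{108015}{628} - \frac{1348141}{1121} = - \frac{967717363}{703988}$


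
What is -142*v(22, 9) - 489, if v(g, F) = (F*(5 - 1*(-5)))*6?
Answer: -77169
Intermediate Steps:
v(g, F) = 60*F (v(g, F) = (F*(5 + 5))*6 = (F*10)*6 = (10*F)*6 = 60*F)
-142*v(22, 9) - 489 = -8520*9 - 489 = -142*540 - 489 = -76680 - 489 = -77169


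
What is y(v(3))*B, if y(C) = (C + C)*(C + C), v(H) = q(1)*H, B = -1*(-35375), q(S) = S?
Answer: 1273500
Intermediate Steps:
B = 35375
v(H) = H (v(H) = 1*H = H)
y(C) = 4*C² (y(C) = (2*C)*(2*C) = 4*C²)
y(v(3))*B = (4*3²)*35375 = (4*9)*35375 = 36*35375 = 1273500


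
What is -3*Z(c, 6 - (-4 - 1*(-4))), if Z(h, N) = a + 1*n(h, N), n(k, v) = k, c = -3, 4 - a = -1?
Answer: -6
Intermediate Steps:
a = 5 (a = 4 - 1*(-1) = 4 + 1 = 5)
Z(h, N) = 5 + h (Z(h, N) = 5 + 1*h = 5 + h)
-3*Z(c, 6 - (-4 - 1*(-4))) = -3*(5 - 3) = -3*2 = -6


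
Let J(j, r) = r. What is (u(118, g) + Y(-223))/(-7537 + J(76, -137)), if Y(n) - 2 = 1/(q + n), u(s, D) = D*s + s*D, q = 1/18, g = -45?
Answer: 21305026/15397881 ≈ 1.3836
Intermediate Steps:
q = 1/18 ≈ 0.055556
u(s, D) = 2*D*s (u(s, D) = D*s + D*s = 2*D*s)
Y(n) = 2 + 1/(1/18 + n)
(u(118, g) + Y(-223))/(-7537 + J(76, -137)) = (2*(-45)*118 + 4*(5 + 9*(-223))/(1 + 18*(-223)))/(-7537 - 137) = (-10620 + 4*(5 - 2007)/(1 - 4014))/(-7674) = (-10620 + 4*(-2002)/(-4013))*(-1/7674) = (-10620 + 4*(-1/4013)*(-2002))*(-1/7674) = (-10620 + 8008/4013)*(-1/7674) = -42610052/4013*(-1/7674) = 21305026/15397881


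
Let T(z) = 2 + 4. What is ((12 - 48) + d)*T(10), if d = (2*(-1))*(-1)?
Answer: -204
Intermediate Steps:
T(z) = 6
d = 2 (d = -2*(-1) = 2)
((12 - 48) + d)*T(10) = ((12 - 48) + 2)*6 = (-36 + 2)*6 = -34*6 = -204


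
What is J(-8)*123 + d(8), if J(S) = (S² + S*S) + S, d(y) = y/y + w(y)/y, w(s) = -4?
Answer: 29521/2 ≈ 14761.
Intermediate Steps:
d(y) = 1 - 4/y (d(y) = y/y - 4/y = 1 - 4/y)
J(S) = S + 2*S² (J(S) = (S² + S²) + S = 2*S² + S = S + 2*S²)
J(-8)*123 + d(8) = -8*(1 + 2*(-8))*123 + (-4 + 8)/8 = -8*(1 - 16)*123 + (⅛)*4 = -8*(-15)*123 + ½ = 120*123 + ½ = 14760 + ½ = 29521/2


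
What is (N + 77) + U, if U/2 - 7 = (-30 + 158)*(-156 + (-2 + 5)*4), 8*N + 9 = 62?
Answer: -294131/8 ≈ -36766.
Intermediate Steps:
N = 53/8 (N = -9/8 + (1/8)*62 = -9/8 + 31/4 = 53/8 ≈ 6.6250)
U = -36850 (U = 14 + 2*((-30 + 158)*(-156 + (-2 + 5)*4)) = 14 + 2*(128*(-156 + 3*4)) = 14 + 2*(128*(-156 + 12)) = 14 + 2*(128*(-144)) = 14 + 2*(-18432) = 14 - 36864 = -36850)
(N + 77) + U = (53/8 + 77) - 36850 = 669/8 - 36850 = -294131/8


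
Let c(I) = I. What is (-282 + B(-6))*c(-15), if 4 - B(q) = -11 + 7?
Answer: 4110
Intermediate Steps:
B(q) = 8 (B(q) = 4 - (-11 + 7) = 4 - 1*(-4) = 4 + 4 = 8)
(-282 + B(-6))*c(-15) = (-282 + 8)*(-15) = -274*(-15) = 4110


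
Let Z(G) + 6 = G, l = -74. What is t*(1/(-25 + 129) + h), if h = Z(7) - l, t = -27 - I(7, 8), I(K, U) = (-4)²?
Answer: -335443/104 ≈ -3225.4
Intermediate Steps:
I(K, U) = 16
t = -43 (t = -27 - 1*16 = -27 - 16 = -43)
Z(G) = -6 + G
h = 75 (h = (-6 + 7) - 1*(-74) = 1 + 74 = 75)
t*(1/(-25 + 129) + h) = -43*(1/(-25 + 129) + 75) = -43*(1/104 + 75) = -43*7801/104 = -335443/104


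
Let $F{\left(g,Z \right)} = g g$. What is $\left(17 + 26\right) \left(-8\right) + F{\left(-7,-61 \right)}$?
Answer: $-295$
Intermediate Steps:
$F{\left(g,Z \right)} = g^{2}$
$\left(17 + 26\right) \left(-8\right) + F{\left(-7,-61 \right)} = \left(17 + 26\right) \left(-8\right) + \left(-7\right)^{2} = 43 \left(-8\right) + 49 = -344 + 49 = -295$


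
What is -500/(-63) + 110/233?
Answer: 123430/14679 ≈ 8.4086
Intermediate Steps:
-500/(-63) + 110/233 = -500*(-1/63) + 110*(1/233) = 500/63 + 110/233 = 123430/14679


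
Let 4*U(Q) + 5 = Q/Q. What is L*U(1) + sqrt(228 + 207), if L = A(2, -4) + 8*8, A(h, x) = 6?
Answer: -70 + sqrt(435) ≈ -49.143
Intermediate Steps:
U(Q) = -1 (U(Q) = -5/4 + (Q/Q)/4 = -5/4 + (1/4)*1 = -5/4 + 1/4 = -1)
L = 70 (L = 6 + 8*8 = 6 + 64 = 70)
L*U(1) + sqrt(228 + 207) = 70*(-1) + sqrt(228 + 207) = -70 + sqrt(435)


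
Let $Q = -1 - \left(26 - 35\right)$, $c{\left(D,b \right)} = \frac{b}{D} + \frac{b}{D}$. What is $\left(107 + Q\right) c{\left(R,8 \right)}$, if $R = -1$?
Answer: $-1840$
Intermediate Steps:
$c{\left(D,b \right)} = \frac{2 b}{D}$
$Q = 8$ ($Q = -1 - \left(26 - 35\right) = -1 - -9 = -1 + 9 = 8$)
$\left(107 + Q\right) c{\left(R,8 \right)} = \left(107 + 8\right) 2 \cdot 8 \frac{1}{-1} = 115 \cdot 2 \cdot 8 \left(-1\right) = 115 \left(-16\right) = -1840$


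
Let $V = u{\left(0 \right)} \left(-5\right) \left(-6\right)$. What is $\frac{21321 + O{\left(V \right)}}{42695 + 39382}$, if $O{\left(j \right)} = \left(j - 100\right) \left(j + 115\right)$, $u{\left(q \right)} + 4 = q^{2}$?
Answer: $\frac{22421}{82077} \approx 0.27317$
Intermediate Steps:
$u{\left(q \right)} = -4 + q^{2}$
$V = -120$ ($V = \left(-4 + 0^{2}\right) \left(-5\right) \left(-6\right) = \left(-4 + 0\right) \left(-5\right) \left(-6\right) = \left(-4\right) \left(-5\right) \left(-6\right) = 20 \left(-6\right) = -120$)
$O{\left(j \right)} = \left(-100 + j\right) \left(115 + j\right)$
$\frac{21321 + O{\left(V \right)}}{42695 + 39382} = \frac{21321 + \left(-11500 + \left(-120\right)^{2} + 15 \left(-120\right)\right)}{42695 + 39382} = \frac{21321 - -1100}{82077} = \left(21321 + 1100\right) \frac{1}{82077} = 22421 \cdot \frac{1}{82077} = \frac{22421}{82077}$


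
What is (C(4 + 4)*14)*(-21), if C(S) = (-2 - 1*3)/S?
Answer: 735/4 ≈ 183.75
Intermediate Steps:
C(S) = -5/S (C(S) = (-2 - 3)/S = -5/S)
(C(4 + 4)*14)*(-21) = (-5/(4 + 4)*14)*(-21) = (-5/8*14)*(-21) = (-5*⅛*14)*(-21) = -5/8*14*(-21) = -35/4*(-21) = 735/4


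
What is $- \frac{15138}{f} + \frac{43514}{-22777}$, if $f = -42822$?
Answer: $- \frac{84364349}{54186483} \approx -1.5569$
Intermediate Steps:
$- \frac{15138}{f} + \frac{43514}{-22777} = - \frac{15138}{-42822} + \frac{43514}{-22777} = \left(-15138\right) \left(- \frac{1}{42822}\right) + 43514 \left(- \frac{1}{22777}\right) = \frac{841}{2379} - \frac{43514}{22777} = - \frac{84364349}{54186483}$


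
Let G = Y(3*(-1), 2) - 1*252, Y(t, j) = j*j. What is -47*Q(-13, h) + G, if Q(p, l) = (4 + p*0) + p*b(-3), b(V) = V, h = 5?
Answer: -2269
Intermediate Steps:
Y(t, j) = j²
Q(p, l) = 4 - 3*p (Q(p, l) = (4 + p*0) + p*(-3) = (4 + 0) - 3*p = 4 - 3*p)
G = -248 (G = 2² - 1*252 = 4 - 252 = -248)
-47*Q(-13, h) + G = -47*(4 - 3*(-13)) - 248 = -47*(4 + 39) - 248 = -47*43 - 248 = -2021 - 248 = -2269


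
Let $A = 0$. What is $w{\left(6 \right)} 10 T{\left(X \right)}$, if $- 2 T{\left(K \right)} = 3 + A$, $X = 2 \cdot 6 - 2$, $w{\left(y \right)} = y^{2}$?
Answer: $-540$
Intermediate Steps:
$X = 10$ ($X = 12 - 2 = 10$)
$T{\left(K \right)} = - \frac{3}{2}$ ($T{\left(K \right)} = - \frac{3 + 0}{2} = \left(- \frac{1}{2}\right) 3 = - \frac{3}{2}$)
$w{\left(6 \right)} 10 T{\left(X \right)} = 6^{2} \cdot 10 \left(- \frac{3}{2}\right) = 36 \cdot 10 \left(- \frac{3}{2}\right) = 360 \left(- \frac{3}{2}\right) = -540$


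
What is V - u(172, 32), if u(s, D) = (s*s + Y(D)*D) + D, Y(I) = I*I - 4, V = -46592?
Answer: -108848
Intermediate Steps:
Y(I) = -4 + I² (Y(I) = I² - 4 = -4 + I²)
u(s, D) = D + s² + D*(-4 + D²) (u(s, D) = (s*s + (-4 + D²)*D) + D = (s² + D*(-4 + D²)) + D = D + s² + D*(-4 + D²))
V - u(172, 32) = -46592 - (32³ + 172² - 3*32) = -46592 - (32768 + 29584 - 96) = -46592 - 1*62256 = -46592 - 62256 = -108848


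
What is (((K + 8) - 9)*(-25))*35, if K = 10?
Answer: -7875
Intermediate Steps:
(((K + 8) - 9)*(-25))*35 = (((10 + 8) - 9)*(-25))*35 = ((18 - 9)*(-25))*35 = (9*(-25))*35 = -225*35 = -7875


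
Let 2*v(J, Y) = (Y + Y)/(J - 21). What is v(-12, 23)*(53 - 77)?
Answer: 184/11 ≈ 16.727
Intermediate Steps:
v(J, Y) = Y/(-21 + J) (v(J, Y) = ((Y + Y)/(J - 21))/2 = ((2*Y)/(-21 + J))/2 = (2*Y/(-21 + J))/2 = Y/(-21 + J))
v(-12, 23)*(53 - 77) = (23/(-21 - 12))*(53 - 77) = (23/(-33))*(-24) = (23*(-1/33))*(-24) = -23/33*(-24) = 184/11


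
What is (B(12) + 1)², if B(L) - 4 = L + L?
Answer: 841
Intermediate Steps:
B(L) = 4 + 2*L (B(L) = 4 + (L + L) = 4 + 2*L)
(B(12) + 1)² = ((4 + 2*12) + 1)² = ((4 + 24) + 1)² = (28 + 1)² = 29² = 841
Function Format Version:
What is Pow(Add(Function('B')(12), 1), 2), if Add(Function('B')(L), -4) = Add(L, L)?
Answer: 841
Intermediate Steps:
Function('B')(L) = Add(4, Mul(2, L)) (Function('B')(L) = Add(4, Add(L, L)) = Add(4, Mul(2, L)))
Pow(Add(Function('B')(12), 1), 2) = Pow(Add(Add(4, Mul(2, 12)), 1), 2) = Pow(Add(Add(4, 24), 1), 2) = Pow(Add(28, 1), 2) = Pow(29, 2) = 841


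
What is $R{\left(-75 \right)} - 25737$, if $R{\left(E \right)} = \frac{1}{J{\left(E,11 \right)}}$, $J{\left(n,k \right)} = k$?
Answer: $- \frac{283106}{11} \approx -25737.0$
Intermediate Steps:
$R{\left(E \right)} = \frac{1}{11}$
$R{\left(-75 \right)} - 25737 = \frac{1}{11} - 25737 = - \frac{283106}{11}$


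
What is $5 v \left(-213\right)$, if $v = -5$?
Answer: $5325$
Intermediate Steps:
$5 v \left(-213\right) = 5 \left(\left(-5\right) \left(-213\right)\right) = 5 \cdot 1065 = 5325$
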